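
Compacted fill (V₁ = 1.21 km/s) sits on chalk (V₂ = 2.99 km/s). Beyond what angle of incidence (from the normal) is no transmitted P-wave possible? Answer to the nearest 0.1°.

23.9°

At critical incidence the refracted ray runs along the interface (θ₂ = 90°), so sin θ_c = V₁/V₂.
θ_c = arcsin(1.21/2.99) = arcsin 0.4047 = 23.87°.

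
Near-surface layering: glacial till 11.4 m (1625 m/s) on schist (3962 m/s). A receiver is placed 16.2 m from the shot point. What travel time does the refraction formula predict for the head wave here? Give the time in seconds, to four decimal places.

0.0169 s

t = x/V₂ + 2h·√(V₂²−V₁²)/(V₁V₂).
√(V₂²−V₁²) = √(3962²−1625²) = 3613.4 m/s; delay term = 2·11.4·3613.4/(1625·3962) = 0.01280 s.
t = 16.2/3962 + 0.01280 = 0.01689 s.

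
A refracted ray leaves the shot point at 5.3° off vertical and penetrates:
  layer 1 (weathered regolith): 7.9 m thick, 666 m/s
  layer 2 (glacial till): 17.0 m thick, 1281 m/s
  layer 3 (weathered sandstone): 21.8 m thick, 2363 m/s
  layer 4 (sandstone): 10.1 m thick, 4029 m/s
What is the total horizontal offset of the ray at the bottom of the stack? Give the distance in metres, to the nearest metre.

Ray parameter p = sin 5.3° / 666 m/s = 1.3869e-04 s/m.
Layer 1: θ = 5.30°; offset = 7.9·tan 5.30° = 0.733 m.
Layer 2: sin θ = p·1281 = 0.1777 → θ = 10.23°; offset = 17.0·tan 10.23° = 3.069 m.
Layer 3: sin θ = p·2363 = 0.3277 → θ = 19.13°; offset = 21.8·tan 19.13° = 7.562 m.
Layer 4: sin θ = p·4029 = 0.5588 → θ = 33.97°; offset = 10.1·tan 33.97° = 6.806 m.
Total horizontal offset = 18.170 m.

18 m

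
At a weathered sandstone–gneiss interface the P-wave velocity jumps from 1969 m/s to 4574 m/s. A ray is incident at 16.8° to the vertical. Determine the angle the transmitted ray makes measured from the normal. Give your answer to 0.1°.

42.2°

sin θ₁/V₁ = sin θ₂/V₂ ⇒ sin θ₂ = 4574·sin 16.8°/1969 = 4574·0.2890/1969 = 0.6714.
θ₂ = sin⁻¹(0.6714) = 42.18° (from vertical).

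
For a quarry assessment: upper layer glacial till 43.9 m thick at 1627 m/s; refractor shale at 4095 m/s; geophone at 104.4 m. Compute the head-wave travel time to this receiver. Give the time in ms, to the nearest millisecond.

75 ms

t = x/V₂ + 2h·√(V₂²−V₁²)/(V₁V₂).
√(V₂²−V₁²) = √(4095²−1627²) = 3757.9 m/s; delay term = 2·43.9·3757.9/(1627·4095) = 0.04952 s.
t = 104.4/4095 + 0.04952 = 0.07502 s.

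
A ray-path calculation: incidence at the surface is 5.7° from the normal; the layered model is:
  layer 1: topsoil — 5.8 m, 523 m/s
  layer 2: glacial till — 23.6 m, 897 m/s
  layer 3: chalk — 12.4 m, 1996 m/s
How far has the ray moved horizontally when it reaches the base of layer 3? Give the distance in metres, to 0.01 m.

Apply Snell's law at each interface; in layer i the horizontal offset is hᵢ·tan θᵢ.
Layer 1: θ = 5.70°; offset = 5.8·tan 5.70° = 0.5789 m.
Layer 2: sin θ = 897·sin 5.7°/523 = 0.1703, θ = 9.81°; offset = 23.6·tan 9.81° = 4.0797 m.
Layer 3: sin θ = 1996·sin 5.7°/523 = 0.3790, θ = 22.27°; offset = 12.4·tan 22.27° = 5.0792 m.
Total horizontal offset = 9.7379 m.

9.74 m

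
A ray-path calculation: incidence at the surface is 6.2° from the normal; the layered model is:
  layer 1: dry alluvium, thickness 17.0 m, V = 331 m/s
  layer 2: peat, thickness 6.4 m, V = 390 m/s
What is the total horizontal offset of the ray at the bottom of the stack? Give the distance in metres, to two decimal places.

Apply Snell's law at each interface; in layer i the horizontal offset is hᵢ·tan θᵢ.
Layer 1: θ = 6.20°; offset = 17.0·tan 6.20° = 1.8468 m.
Layer 2: sin θ = 390·sin 6.2°/331 = 0.1272, θ = 7.31°; offset = 6.4·tan 7.31° = 0.8211 m.
Σ offsets = 2.6679 m.

2.67 m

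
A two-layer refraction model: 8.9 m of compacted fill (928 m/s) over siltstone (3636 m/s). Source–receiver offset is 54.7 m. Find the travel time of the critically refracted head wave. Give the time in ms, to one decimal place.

33.6 ms

θ_c = arcsin(V₁/V₂) = arcsin(928/3636) = 14.79°, cos θ_c = 0.9669.
Intercept time tᵢ = 2h cos θ_c / V₁ = 2·8.9·0.9669/928 = 0.01855 s.
t = x/V₂ + tᵢ = 54.7/3636 + 0.01855 = 0.03359 s.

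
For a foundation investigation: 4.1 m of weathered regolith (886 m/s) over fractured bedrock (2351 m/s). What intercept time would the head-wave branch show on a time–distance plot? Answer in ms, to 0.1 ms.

8.6 ms

θ_c = arcsin(V₁/V₂) = arcsin(886/2351) = 22.14°; cos θ_c = 0.9263.
tᵢ = 2h·cos θ_c / V₁ = 2·4.1·0.9263 / 886 = 0.00857 s.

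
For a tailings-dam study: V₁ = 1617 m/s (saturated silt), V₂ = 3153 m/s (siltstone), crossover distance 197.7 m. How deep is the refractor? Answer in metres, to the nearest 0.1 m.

h = (x_cross/2)·√((V₂−V₁)/(V₂+V₁)).
(V₂−V₁)/(V₂+V₁) = (3153−1617)/(3153+1617) = 0.3220; √ = 0.5675.
h = (197.7/2)·0.5675 = 56.09 m.

56.1 m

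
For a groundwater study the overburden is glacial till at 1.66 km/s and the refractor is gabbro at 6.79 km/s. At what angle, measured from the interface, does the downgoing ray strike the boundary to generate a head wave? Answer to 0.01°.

75.85°

Critical incidence: sin θ_c = V₁/V₂ = 1.66/6.79 = 0.2445.
θ_c = arcsin 0.2445 = 14.15°.
Measured from the interface: 90° − 14.15° = 75.85°.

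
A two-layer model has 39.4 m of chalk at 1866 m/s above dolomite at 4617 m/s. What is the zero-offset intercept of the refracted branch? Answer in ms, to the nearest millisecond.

tᵢ = 2h·√(V₂²−V₁²)/(V₁V₂).
√(V₂²−V₁²) = √(4617²−1866²) = 4223.1 m/s.
tᵢ = 2·39.4·4223.1/(1866·4617) = 0.03863 s.

39 ms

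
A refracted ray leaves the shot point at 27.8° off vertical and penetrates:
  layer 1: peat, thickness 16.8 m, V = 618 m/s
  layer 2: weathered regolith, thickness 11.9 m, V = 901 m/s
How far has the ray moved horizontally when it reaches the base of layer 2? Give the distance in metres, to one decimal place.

19.9 m

Apply Snell's law at each interface; in layer i the horizontal offset is hᵢ·tan θᵢ.
Layer 1: θ = 27.80°; offset = 16.8·tan 27.80° = 8.858 m.
Layer 2: sin θ = 901·sin 27.8°/618 = 0.6800, θ = 42.84°; offset = 11.9·tan 42.84° = 11.035 m.
Summing the layer offsets gives 19.893 m.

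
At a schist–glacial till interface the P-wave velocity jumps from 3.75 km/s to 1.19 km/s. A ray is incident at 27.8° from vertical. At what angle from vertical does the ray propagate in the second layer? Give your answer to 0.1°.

8.5°

Snell's law: sin θ₂ = (V₂/V₁)·sin θ₁ = (1.19/3.75)·sin 27.8° = 0.1480.
θ₂ = sin⁻¹(0.1480) = 8.51° (from vertical).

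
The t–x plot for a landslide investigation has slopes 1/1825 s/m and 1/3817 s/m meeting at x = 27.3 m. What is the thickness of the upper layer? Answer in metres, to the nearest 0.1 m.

h = (x_cross/2)·√((V₂−V₁)/(V₂+V₁)).
(V₂−V₁)/(V₂+V₁) = (3817−1825)/(3817+1825) = 0.3531; √ = 0.5942.
h = (27.3/2)·0.5942 = 8.11 m.

8.1 m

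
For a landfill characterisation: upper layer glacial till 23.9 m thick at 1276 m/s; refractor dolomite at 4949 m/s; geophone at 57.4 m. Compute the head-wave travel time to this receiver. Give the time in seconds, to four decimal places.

t = x/V₂ + 2h·√(V₂²−V₁²)/(V₁V₂).
√(V₂²−V₁²) = √(4949²−1276²) = 4781.7 m/s; delay term = 2·23.9·4781.7/(1276·4949) = 0.03619 s.
t = 57.4/4949 + 0.03619 = 0.04779 s.

0.0478 s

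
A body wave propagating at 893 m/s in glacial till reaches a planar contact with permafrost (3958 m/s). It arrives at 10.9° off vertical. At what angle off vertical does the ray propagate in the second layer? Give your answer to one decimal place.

56.9°

Snell's law: sin θ₂ = (V₂/V₁)·sin θ₁ = (3958/893)·sin 10.9° = 0.8381.
θ₂ = sin⁻¹(0.8381) = 56.94° (from vertical).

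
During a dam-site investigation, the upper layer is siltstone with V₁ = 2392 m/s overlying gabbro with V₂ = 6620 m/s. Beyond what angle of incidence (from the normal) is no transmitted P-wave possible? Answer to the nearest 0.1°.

Critical incidence: sin θ_c = V₁/V₂ = 2392/6620 = 0.3613.
θ_c = arcsin 0.3613 = 21.18°.

21.2°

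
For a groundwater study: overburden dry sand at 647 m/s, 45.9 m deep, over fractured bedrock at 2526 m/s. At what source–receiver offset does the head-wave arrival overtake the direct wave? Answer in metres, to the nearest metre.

119 m

x_cross = 2h·√((V₂+V₁)/(V₂−V₁)).
(V₂+V₁)/(V₂−V₁) = (2526+647)/(2526−647) = 1.6887; √ = 1.2995.
x_cross = 2·45.9·1.2995 = 119.29 m.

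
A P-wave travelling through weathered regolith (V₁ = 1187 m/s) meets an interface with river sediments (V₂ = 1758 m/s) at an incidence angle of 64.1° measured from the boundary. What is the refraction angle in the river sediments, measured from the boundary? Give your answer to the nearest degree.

Angle from the normal: 90° − 64.1° = 25.9°.
Snell's law: sin θ₂ = (V₂/V₁)·sin θ₁ = (1758/1187)·sin 25.9° = 0.6469.
θ₂ = arcsin 0.6469 = 40.31° from the normal.
From the interface: 90° − 40.31° = 49.69°.

50°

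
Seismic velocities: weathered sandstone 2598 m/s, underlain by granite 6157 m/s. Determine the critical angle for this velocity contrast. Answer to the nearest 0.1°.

25.0°

Critical incidence: sin θ_c = V₁/V₂ = 2598/6157 = 0.4220.
θ_c = arcsin 0.4220 = 24.96°.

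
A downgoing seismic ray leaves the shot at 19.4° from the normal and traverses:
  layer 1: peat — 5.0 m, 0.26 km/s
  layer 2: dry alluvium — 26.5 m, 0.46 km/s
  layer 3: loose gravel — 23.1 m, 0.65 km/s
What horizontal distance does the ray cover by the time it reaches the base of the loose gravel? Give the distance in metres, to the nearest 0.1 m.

Apply Snell's law at each interface; in layer i the horizontal offset is hᵢ·tan θᵢ.
Layer 1: θ = 19.40°; offset = 5.0·tan 19.40° = 1.761 m.
Layer 2: sin θ = 0.46·sin 19.4°/0.26 = 0.5877, θ = 35.99°; offset = 26.5·tan 35.99° = 19.248 m.
Layer 3: sin θ = 0.65·sin 19.4°/0.26 = 0.8304, θ = 56.14°; offset = 23.1·tan 56.14° = 34.429 m.
Summing the layer offsets gives 55.437 m.

55.4 m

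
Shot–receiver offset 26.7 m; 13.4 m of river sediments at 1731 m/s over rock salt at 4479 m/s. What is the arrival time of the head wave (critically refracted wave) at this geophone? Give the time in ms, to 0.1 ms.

20.2 ms

θ_c = arcsin(V₁/V₂) = arcsin(1731/4479) = 22.74°, cos θ_c = 0.9223.
Intercept time tᵢ = 2h cos θ_c / V₁ = 2·13.4·0.9223/1731 = 0.01428 s.
t = x/V₂ + tᵢ = 26.7/4479 + 0.01428 = 0.02024 s.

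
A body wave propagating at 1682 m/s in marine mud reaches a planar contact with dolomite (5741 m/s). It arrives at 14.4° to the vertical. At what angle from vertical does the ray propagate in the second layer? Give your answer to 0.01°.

58.08°

Snell's law: sin θ₂ = (V₂/V₁)·sin θ₁ = (5741/1682)·sin 14.4° = 0.8488.
θ₂ = sin⁻¹(0.8488) = 58.08° (from vertical).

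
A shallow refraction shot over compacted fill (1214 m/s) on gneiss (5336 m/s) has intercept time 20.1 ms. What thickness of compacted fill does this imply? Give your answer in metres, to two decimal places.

12.53 m

θ_c = arcsin(1214/5336) = 13.15°; cos θ_c = 0.9738.
tᵢ = 2h cos θ_c/V₁ ⇒ h = tᵢ·V₁/(2 cos θ_c) = 0.0201·1214/(2·0.9738) = 12.53 m.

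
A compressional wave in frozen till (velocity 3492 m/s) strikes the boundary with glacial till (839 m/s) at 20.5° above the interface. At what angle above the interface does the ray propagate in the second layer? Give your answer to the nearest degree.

Convert to the normal: θ₁ = 90° − 20.5° = 69.5°.
sin θ₁/V₁ = sin θ₂/V₂ ⇒ sin θ₂ = 839·sin 69.5°/3492 = 839·0.9367/3492 = 0.2250.
θ₂ = arcsin 0.2250 = 13.01° from the normal.
From the interface: 90° − 13.01° = 76.99°.

77°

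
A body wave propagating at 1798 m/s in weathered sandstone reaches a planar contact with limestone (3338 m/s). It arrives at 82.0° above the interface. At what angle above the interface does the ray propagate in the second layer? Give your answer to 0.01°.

75.03°

Convert to the normal: θ₁ = 90° − 82.0° = 8.0°.
sin θ₁/V₁ = sin θ₂/V₂ ⇒ sin θ₂ = 3338·sin 8.0°/1798 = 3338·0.1392/1798 = 0.2584.
θ₂ = arcsin 0.2584 = 14.97° from the normal.
From the interface: 90° − 14.97° = 75.03°.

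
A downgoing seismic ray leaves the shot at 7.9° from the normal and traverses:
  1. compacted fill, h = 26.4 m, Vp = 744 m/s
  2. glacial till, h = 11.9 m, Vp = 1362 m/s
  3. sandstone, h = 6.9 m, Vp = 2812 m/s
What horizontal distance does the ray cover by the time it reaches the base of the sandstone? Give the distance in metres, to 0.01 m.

10.95 m

Apply Snell's law at each interface; in layer i the horizontal offset is hᵢ·tan θᵢ.
Layer 1: θ = 7.90°; offset = 26.4·tan 7.90° = 3.6633 m.
Layer 2: sin θ = 1362·sin 7.9°/744 = 0.2516, θ = 14.57°; offset = 11.9·tan 14.57° = 3.0937 m.
Layer 3: sin θ = 2812·sin 7.9°/744 = 0.5195, θ = 31.30°; offset = 6.9·tan 31.30° = 4.1948 m.
Summing the layer offsets gives 10.9519 m.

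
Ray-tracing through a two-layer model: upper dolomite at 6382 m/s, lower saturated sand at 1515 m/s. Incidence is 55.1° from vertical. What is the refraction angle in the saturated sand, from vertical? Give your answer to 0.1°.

11.2°

sin θ₁/V₁ = sin θ₂/V₂ ⇒ sin θ₂ = 1515·sin 55.1°/6382 = 1515·0.8202/6382 = 0.1947.
θ₂ = arcsin 0.1947 = 11.23° from the normal.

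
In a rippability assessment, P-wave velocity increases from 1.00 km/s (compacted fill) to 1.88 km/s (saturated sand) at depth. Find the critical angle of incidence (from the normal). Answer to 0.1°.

32.1°

At critical incidence the refracted ray runs along the interface (θ₂ = 90°), so sin θ_c = V₁/V₂.
θ_c = arcsin(1.00/1.88) = arcsin 0.5319 = 32.13°.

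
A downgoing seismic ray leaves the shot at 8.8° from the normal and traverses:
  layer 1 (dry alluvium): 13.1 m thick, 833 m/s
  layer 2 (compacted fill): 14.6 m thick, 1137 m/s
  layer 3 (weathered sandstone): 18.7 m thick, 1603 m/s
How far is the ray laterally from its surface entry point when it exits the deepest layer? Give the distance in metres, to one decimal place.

10.9 m

Apply Snell's law at each interface; in layer i the horizontal offset is hᵢ·tan θᵢ.
Layer 1: θ = 8.80°; offset = 13.1·tan 8.80° = 2.028 m.
Layer 2: sin θ = 1137·sin 8.8°/833 = 0.2088, θ = 12.05°; offset = 14.6·tan 12.05° = 3.117 m.
Layer 3: sin θ = 1603·sin 8.8°/833 = 0.2944, θ = 17.12°; offset = 18.7·tan 17.12° = 5.761 m.
Total horizontal offset = 10.906 m.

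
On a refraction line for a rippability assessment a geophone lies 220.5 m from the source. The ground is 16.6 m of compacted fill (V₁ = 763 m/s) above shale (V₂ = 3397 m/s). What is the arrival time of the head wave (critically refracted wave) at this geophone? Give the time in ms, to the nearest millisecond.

107 ms

θ_c = arcsin(V₁/V₂) = arcsin(763/3397) = 12.98°, cos θ_c = 0.9744.
Intercept time tᵢ = 2h cos θ_c / V₁ = 2·16.6·0.9744/763 = 0.04240 s.
t = x/V₂ + tᵢ = 220.5/3397 + 0.04240 = 0.10731 s.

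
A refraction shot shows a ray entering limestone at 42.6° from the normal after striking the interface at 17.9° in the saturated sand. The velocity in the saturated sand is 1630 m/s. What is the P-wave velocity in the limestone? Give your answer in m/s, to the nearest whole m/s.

Snell's law: sin 17.9°/V₁ = sin 42.6°/V₂.
V₂ = V₁·sin 42.6°/sin 17.9° = 1630 × 2.2022 = 3589.67 m/s.

3590 m/s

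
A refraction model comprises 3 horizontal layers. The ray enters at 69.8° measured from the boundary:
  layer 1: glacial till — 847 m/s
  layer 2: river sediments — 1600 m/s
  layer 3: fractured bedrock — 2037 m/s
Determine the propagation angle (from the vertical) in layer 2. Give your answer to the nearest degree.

From the normal: θ₁ = 90° − 69.8° = 20.2°.
Snell's law across each interface conserves sin θ / V, so sin θ_2 = V_2·sin θ₁/V₁.
sin θ_2 = 1600 × sin 20.2° / 847 = 0.6523.
θ_2 = arcsin 0.6523 = 40.71°.

41°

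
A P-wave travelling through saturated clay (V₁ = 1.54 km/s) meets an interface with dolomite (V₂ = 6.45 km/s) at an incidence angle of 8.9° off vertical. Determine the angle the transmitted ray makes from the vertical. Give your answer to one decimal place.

40.4°

sin θ₁/V₁ = sin θ₂/V₂ ⇒ sin θ₂ = 6.45·sin 8.9°/1.54 = 6.45·0.1547/1.54 = 0.6480.
θ₂ = arcsin 0.6480 = 40.39° from the normal.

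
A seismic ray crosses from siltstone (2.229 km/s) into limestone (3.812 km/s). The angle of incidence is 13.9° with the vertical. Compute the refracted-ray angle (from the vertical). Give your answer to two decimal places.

24.26°

sin θ₁/V₁ = sin θ₂/V₂ ⇒ sin θ₂ = 3.812·sin 13.9°/2.229 = 3.812·0.2402/2.229 = 0.4108.
θ₂ = arcsin 0.4108 = 24.26° from the normal.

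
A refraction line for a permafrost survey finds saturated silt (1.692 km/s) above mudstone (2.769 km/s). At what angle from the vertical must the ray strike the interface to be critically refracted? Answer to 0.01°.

37.67°

Critical incidence: sin θ_c = V₁/V₂ = 1.692/2.769 = 0.6111.
θ_c = arcsin 0.6111 = 37.67°.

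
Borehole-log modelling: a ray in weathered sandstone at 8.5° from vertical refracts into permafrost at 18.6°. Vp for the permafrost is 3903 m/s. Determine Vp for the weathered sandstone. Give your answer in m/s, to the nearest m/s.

sin 8.5° = 0.1478; sin 18.6° = 0.3190.
V₁ = V₂·(sin θ₁/sin θ₂) = 3903·(0.1478/0.3190) = 1808.70 m/s.

1809 m/s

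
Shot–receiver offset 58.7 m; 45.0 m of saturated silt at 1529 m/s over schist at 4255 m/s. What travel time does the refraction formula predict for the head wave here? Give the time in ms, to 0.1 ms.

θ_c = arcsin(V₁/V₂) = arcsin(1529/4255) = 21.06°, cos θ_c = 0.9332.
Intercept time tᵢ = 2h cos θ_c / V₁ = 2·45.0·0.9332/1529 = 0.05493 s.
t = x/V₂ + tᵢ = 58.7/4255 + 0.05493 = 0.06873 s.

68.7 ms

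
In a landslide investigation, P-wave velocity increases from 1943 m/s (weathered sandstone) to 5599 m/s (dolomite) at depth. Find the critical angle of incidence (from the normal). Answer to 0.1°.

Critical incidence: sin θ_c = V₁/V₂ = 1943/5599 = 0.3470.
θ_c = arcsin 0.3470 = 20.31°.

20.3°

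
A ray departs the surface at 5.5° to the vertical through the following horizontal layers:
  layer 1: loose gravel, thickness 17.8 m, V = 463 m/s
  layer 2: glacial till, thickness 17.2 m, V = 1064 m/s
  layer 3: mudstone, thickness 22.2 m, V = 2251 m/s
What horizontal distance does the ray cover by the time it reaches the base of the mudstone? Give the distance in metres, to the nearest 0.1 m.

Apply Snell's law at each interface; in layer i the horizontal offset is hᵢ·tan θᵢ.
Layer 1: θ = 5.50°; offset = 17.8·tan 5.50° = 1.714 m.
Layer 2: sin θ = 1064·sin 5.5°/463 = 0.2203, θ = 12.72°; offset = 17.2·tan 12.72° = 3.884 m.
Layer 3: sin θ = 2251·sin 5.5°/463 = 0.4660, θ = 27.77°; offset = 22.2·tan 27.77° = 11.692 m.
Σ offsets = 17.289 m.

17.3 m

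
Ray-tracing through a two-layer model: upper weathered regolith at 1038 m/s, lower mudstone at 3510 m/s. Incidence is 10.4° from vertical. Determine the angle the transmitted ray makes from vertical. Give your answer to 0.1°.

37.6°

sin θ₁/V₁ = sin θ₂/V₂ ⇒ sin θ₂ = 3510·sin 10.4°/1038 = 3510·0.1805/1038 = 0.6104.
θ₂ = arcsin 0.6104 = 37.62° from the normal.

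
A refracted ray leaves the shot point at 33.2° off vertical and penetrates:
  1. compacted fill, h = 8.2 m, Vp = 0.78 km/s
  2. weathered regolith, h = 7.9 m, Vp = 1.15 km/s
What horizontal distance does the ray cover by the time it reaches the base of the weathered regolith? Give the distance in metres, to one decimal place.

16.2 m

Ray parameter p = sin 33.2° / 0.78 km/s = 7.0200e-01 s/km.
Layer 1: θ = 33.20°; offset = 8.2·tan 33.20° = 5.366 m.
Layer 2: sin θ = p·1.15 = 0.8073 → θ = 53.83°; offset = 7.9·tan 53.83° = 10.807 m.
Summing the layer offsets gives 16.173 m.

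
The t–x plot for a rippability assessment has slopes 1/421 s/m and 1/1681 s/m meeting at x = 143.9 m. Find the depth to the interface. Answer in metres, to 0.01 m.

h = (x_cross/2)·√((V₂−V₁)/(V₂+V₁)).
(V₂−V₁)/(V₂+V₁) = (1681−421)/(1681+421) = 0.5994; √ = 0.7742.
h = (143.9/2)·0.7742 = 55.71 m.

55.71 m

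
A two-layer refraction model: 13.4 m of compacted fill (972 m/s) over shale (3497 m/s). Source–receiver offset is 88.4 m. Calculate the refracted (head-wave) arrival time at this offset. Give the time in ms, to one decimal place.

t = x/V₂ + 2h·√(V₂²−V₁²)/(V₁V₂).
√(V₂²−V₁²) = √(3497²−972²) = 3359.2 m/s; delay term = 2·13.4·3359.2/(972·3497) = 0.02649 s.
t = 88.4/3497 + 0.02649 = 0.05176 s.

51.8 ms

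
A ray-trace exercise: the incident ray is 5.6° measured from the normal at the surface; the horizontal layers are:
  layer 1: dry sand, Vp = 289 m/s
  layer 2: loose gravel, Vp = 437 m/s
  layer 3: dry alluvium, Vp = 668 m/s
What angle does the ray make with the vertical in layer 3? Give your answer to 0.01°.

13.04°

Snell's law across each interface conserves sin θ / V, so sin θ_3 = V_3·sin θ₁/V₁.
sin θ_3 = 668 × sin 5.6° / 289 = 0.2256.
θ_3 = arcsin 0.2256 = 13.04°.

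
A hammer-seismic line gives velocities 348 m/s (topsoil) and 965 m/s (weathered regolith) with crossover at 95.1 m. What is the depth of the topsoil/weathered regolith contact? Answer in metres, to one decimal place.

h = (x_cross/2)·√((V₂−V₁)/(V₂+V₁)).
(V₂−V₁)/(V₂+V₁) = (965−348)/(965+348) = 0.4699; √ = 0.6855.
h = (95.1/2)·0.6855 = 32.60 m.

32.6 m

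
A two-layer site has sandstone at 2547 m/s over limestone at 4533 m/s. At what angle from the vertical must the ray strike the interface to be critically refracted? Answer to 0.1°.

At critical incidence the refracted ray runs along the interface (θ₂ = 90°), so sin θ_c = V₁/V₂.
θ_c = arcsin(2547/4533) = arcsin 0.5619 = 34.19°.

34.2°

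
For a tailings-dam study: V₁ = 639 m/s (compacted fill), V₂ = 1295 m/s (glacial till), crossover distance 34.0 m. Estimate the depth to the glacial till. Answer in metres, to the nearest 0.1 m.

9.9 m

x_cross = 2h·√((V₂+V₁)/(V₂−V₁)) → h = x_cross / (2·√((V₂+V₁)/(V₂−V₁))).
√((V₂+V₁)/(V₂−V₁)) = √((1295+639)/(1295−639)) = 1.7170.
h = 34.0 / (2·1.7170) = 9.90 m.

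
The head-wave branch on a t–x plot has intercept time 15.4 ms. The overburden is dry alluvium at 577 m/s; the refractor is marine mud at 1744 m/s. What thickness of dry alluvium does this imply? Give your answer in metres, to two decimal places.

4.71 m

h = tᵢ·V₁·V₂ / (2·√(V₂²−V₁²)).
√(V₂²−V₁²) = √(1744² − 577²) = 1645.8 m/s.
h = 0.0154 s × 577 × 1744 / (2 × 1645.8) = 4.71 m.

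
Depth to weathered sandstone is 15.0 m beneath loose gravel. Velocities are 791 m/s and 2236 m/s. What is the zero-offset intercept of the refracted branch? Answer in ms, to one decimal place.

35.5 ms

tᵢ = 2h·√(V₂²−V₁²)/(V₁V₂).
√(V₂²−V₁²) = √(2236²−791²) = 2091.4 m/s.
tᵢ = 2·15.0·2091.4/(791·2236) = 0.03547 s.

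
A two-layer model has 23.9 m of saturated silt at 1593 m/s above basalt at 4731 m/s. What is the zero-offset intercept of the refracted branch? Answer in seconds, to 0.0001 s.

tᵢ = 2h·√(V₂²−V₁²)/(V₁V₂).
√(V₂²−V₁²) = √(4731²−1593²) = 4454.7 m/s.
tᵢ = 2·23.9·4454.7/(1593·4731) = 0.02825 s.

0.0283 s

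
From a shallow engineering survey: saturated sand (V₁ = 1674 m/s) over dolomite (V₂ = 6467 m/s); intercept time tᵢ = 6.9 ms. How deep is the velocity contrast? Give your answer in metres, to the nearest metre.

6 m

θ_c = arcsin(1674/6467) = 15.00°; cos θ_c = 0.9659.
tᵢ = 2h cos θ_c/V₁ ⇒ h = tᵢ·V₁/(2 cos θ_c) = 0.0069·1674/(2·0.9659) = 5.98 m.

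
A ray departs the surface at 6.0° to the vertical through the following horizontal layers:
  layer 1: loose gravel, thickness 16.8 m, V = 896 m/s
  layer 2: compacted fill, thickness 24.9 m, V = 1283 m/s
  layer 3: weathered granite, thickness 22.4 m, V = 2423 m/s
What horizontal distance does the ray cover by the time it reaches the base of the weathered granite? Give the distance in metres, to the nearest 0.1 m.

Apply Snell's law at each interface; in layer i the horizontal offset is hᵢ·tan θᵢ.
Layer 1: θ = 6.00°; offset = 16.8·tan 6.00° = 1.766 m.
Layer 2: sin θ = 1283·sin 6.0°/896 = 0.1497, θ = 8.61°; offset = 24.9·tan 8.61° = 3.769 m.
Layer 3: sin θ = 2423·sin 6.0°/896 = 0.2827, θ = 16.42°; offset = 22.4·tan 16.42° = 6.601 m.
Summing the layer offsets gives 12.136 m.

12.1 m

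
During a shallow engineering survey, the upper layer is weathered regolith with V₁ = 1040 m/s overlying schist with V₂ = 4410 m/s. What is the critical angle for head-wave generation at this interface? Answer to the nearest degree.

14°

Critical incidence: sin θ_c = V₁/V₂ = 1040/4410 = 0.2358.
θ_c = arcsin 0.2358 = 13.64°.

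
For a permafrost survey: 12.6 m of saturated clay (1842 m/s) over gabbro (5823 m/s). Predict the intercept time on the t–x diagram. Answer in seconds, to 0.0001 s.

θ_c = arcsin(V₁/V₂) = arcsin(1842/5823) = 18.44°; cos θ_c = 0.9486.
tᵢ = 2h·cos θ_c / V₁ = 2·12.6·0.9486 / 1842 = 0.01298 s.

0.0130 s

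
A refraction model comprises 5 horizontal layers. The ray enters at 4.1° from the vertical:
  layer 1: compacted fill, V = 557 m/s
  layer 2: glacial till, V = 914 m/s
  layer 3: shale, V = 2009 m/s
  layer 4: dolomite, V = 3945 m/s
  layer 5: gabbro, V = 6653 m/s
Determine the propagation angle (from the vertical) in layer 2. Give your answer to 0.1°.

Snell's law across each interface conserves sin θ / V, so sin θ_2 = V_2·sin θ₁/V₁.
sin θ_2 = 914 × sin 4.1° / 557 = 0.1173.
θ_2 = arcsin 0.1173 = 6.74°.

6.7°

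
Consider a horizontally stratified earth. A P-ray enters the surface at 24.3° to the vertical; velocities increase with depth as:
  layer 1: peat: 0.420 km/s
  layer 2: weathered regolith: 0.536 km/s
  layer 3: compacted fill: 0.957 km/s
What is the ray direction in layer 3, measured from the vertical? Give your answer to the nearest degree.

70°

Ray parameter p = sin 24.3° / 0.420 = 9.7980e-01 s/km.
sin θ_3 = p·V_3 = 9.7980e-01 × 0.957 = 0.9377.
θ_3 = arcsin 0.9377 = 69.66°.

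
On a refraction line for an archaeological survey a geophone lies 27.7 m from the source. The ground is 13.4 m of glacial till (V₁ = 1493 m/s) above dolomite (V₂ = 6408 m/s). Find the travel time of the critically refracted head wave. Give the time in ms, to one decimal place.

21.8 ms

t = x/V₂ + 2h·√(V₂²−V₁²)/(V₁V₂).
√(V₂²−V₁²) = √(6408²−1493²) = 6231.6 m/s; delay term = 2·13.4·6231.6/(1493·6408) = 0.01746 s.
t = 27.7/6408 + 0.01746 = 0.02178 s.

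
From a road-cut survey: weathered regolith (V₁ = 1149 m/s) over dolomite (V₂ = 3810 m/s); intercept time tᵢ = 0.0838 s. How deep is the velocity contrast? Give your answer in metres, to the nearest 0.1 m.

50.5 m

θ_c = arcsin(1149/3810) = 17.55°; cos θ_c = 0.9534.
tᵢ = 2h cos θ_c/V₁ ⇒ h = tᵢ·V₁/(2 cos θ_c) = 0.0838·1149/(2·0.9534) = 50.49 m.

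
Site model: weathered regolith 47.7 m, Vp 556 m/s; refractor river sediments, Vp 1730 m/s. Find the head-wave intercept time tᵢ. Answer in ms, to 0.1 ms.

162.5 ms

tᵢ = 2h·√(V₂²−V₁²)/(V₁V₂).
√(V₂²−V₁²) = √(1730²−556²) = 1638.2 m/s.
tᵢ = 2·47.7·1638.2/(556·1730) = 0.16248 s.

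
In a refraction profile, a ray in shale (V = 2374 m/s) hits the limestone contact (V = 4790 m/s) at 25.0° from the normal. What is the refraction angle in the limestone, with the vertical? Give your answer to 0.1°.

Snell's law: sin θ₂ = (V₂/V₁)·sin θ₁ = (4790/2374)·sin 25.0° = 0.8527.
θ₂ = arcsin 0.8527 = 58.51° from the normal.

58.5°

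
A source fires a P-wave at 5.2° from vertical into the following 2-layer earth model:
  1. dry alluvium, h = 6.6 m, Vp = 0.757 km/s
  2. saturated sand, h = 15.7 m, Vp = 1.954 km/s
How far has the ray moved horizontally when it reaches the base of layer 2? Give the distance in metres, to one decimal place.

Apply Snell's law at each interface; in layer i the horizontal offset is hᵢ·tan θᵢ.
Layer 1: θ = 5.20°; offset = 6.6·tan 5.20° = 0.601 m.
Layer 2: sin θ = 1.954·sin 5.2°/0.757 = 0.2339, θ = 13.53°; offset = 15.7·tan 13.53° = 3.778 m.
Summing the layer offsets gives 4.378 m.

4.4 m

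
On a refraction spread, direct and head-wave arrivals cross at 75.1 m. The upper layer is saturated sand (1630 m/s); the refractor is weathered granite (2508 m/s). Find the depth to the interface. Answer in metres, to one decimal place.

h = (x_cross/2)·√((V₂−V₁)/(V₂+V₁)).
(V₂−V₁)/(V₂+V₁) = (2508−1630)/(2508+1630) = 0.2122; √ = 0.4606.
h = (75.1/2)·0.4606 = 17.30 m.

17.3 m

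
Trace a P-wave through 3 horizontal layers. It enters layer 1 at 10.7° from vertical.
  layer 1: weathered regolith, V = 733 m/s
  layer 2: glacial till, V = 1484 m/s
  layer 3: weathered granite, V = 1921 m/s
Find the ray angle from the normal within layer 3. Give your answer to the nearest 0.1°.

29.1°

Snell's law across each interface conserves sin θ / V, so sin θ_3 = V_3·sin θ₁/V₁.
sin θ_3 = 1921 × sin 10.7° / 733 = 0.4866.
θ_3 = 29.12° from the vertical.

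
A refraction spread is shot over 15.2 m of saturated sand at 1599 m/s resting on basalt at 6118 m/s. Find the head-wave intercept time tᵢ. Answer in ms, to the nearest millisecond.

18 ms

tᵢ = 2h·√(V₂²−V₁²)/(V₁V₂).
√(V₂²−V₁²) = √(6118²−1599²) = 5905.3 m/s.
tᵢ = 2·15.2·5905.3/(1599·6118) = 0.01835 s.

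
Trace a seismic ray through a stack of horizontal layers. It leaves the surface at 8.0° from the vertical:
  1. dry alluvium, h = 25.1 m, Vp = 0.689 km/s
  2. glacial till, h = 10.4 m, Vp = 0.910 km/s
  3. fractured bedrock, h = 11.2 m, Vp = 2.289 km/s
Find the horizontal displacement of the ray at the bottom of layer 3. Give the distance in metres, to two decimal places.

11.31 m

Apply Snell's law at each interface; in layer i the horizontal offset is hᵢ·tan θᵢ.
Layer 1: θ = 8.00°; offset = 25.1·tan 8.00° = 3.5276 m.
Layer 2: sin θ = 0.910·sin 8.0°/0.689 = 0.1838, θ = 10.59°; offset = 10.4·tan 10.59° = 1.9448 m.
Layer 3: sin θ = 2.289·sin 8.0°/0.689 = 0.4624, θ = 27.54°; offset = 11.2·tan 27.54° = 5.8402 m.
Total horizontal offset = 11.3126 m.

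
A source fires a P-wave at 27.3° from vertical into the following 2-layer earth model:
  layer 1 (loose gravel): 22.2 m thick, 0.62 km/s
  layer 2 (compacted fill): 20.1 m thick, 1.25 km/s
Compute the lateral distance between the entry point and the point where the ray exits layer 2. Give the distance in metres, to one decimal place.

60.3 m

Apply Snell's law at each interface; in layer i the horizontal offset is hᵢ·tan θᵢ.
Layer 1: θ = 27.30°; offset = 22.2·tan 27.30° = 11.458 m.
Layer 2: sin θ = 1.25·sin 27.3°/0.62 = 0.9247, θ = 67.62°; offset = 20.1·tan 67.62° = 48.821 m.
Σ offsets = 60.279 m.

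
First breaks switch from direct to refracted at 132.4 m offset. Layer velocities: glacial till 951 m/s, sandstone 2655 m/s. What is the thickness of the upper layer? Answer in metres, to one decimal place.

h = (x_cross/2)·√((V₂−V₁)/(V₂+V₁)).
(V₂−V₁)/(V₂+V₁) = (2655−951)/(2655+951) = 0.4725; √ = 0.6874.
h = (132.4/2)·0.6874 = 45.51 m.

45.5 m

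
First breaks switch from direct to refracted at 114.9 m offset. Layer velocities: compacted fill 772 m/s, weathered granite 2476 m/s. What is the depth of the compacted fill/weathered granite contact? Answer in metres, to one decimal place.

41.6 m

h = (x_cross/2)·√((V₂−V₁)/(V₂+V₁)).
(V₂−V₁)/(V₂+V₁) = (2476−772)/(2476+772) = 0.5246; √ = 0.7243.
h = (114.9/2)·0.7243 = 41.61 m.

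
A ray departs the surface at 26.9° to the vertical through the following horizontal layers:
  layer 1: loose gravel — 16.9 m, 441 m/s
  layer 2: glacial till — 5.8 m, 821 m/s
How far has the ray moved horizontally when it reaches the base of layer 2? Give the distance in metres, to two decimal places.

17.64 m

Apply Snell's law at each interface; in layer i the horizontal offset is hᵢ·tan θᵢ.
Layer 1: θ = 26.90°; offset = 16.9·tan 26.90° = 8.5739 m.
Layer 2: sin θ = 821·sin 26.9°/441 = 0.8423, θ = 57.38°; offset = 5.8·tan 57.38° = 9.0631 m.
Σ offsets = 17.6370 m.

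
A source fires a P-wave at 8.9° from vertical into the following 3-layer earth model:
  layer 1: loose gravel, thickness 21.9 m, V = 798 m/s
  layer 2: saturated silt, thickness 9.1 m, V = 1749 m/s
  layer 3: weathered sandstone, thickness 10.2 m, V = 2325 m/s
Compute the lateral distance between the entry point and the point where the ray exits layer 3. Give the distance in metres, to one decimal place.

11.9 m

p = sin θ₁/V₁ = sin 8.9°/798 = 1.9387e-04 s/m is conserved through the stack.
Layer 1: θ = 8.90°; offset = 21.9·tan 8.90° = 3.429 m.
Layer 2: sin θ = p·1749 = 0.3391 → θ = 19.82°; offset = 9.1·tan 19.82° = 3.280 m.
Layer 3: sin θ = p·2325 = 0.4508 → θ = 26.79°; offset = 10.2·tan 26.79° = 5.151 m.
Total horizontal offset = 11.860 m.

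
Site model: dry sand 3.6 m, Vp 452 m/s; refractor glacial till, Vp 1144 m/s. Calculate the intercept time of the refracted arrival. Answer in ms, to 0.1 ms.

14.6 ms

tᵢ = 2h·√(V₂²−V₁²)/(V₁V₂).
√(V₂²−V₁²) = √(1144²−452²) = 1050.9 m/s.
tᵢ = 2·3.6·1050.9/(452·1144) = 0.01463 s.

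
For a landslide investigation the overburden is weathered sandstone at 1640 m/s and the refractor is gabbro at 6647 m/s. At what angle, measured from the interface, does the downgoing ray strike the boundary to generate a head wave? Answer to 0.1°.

Critical incidence: sin θ_c = V₁/V₂ = 1640/6647 = 0.2467.
θ_c = arcsin 0.2467 = 14.28°.
Measured from the interface: 90° − 14.28° = 75.72°.

75.7°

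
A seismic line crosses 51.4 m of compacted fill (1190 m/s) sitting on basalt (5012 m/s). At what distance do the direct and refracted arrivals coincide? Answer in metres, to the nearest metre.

131 m

θ_c = arcsin(1190/5012) = 13.73°, so cos θ_c = 0.9714 and tᵢ = 2h cos θ_c/V₁ = 0.0839 s.
At crossover x/V₁ = x/V₂ + tᵢ ⇒ x = tᵢ/(1/V₁ − 1/V₂) = 0.08392/(8.4034e-04 − 1.9952e-04) = 130.95 m.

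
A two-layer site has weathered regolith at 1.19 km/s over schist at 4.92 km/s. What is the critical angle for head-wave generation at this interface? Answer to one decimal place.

At critical incidence the refracted ray runs along the interface (θ₂ = 90°), so sin θ_c = V₁/V₂.
θ_c = arcsin(1.19/4.92) = arcsin 0.2419 = 14.00°.

14.0°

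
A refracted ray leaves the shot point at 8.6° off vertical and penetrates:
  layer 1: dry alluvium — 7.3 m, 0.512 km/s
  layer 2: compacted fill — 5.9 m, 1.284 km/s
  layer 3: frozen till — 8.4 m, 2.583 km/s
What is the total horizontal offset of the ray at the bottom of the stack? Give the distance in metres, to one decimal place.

Apply Snell's law at each interface; in layer i the horizontal offset is hᵢ·tan θᵢ.
Layer 1: θ = 8.60°; offset = 7.3·tan 8.60° = 1.104 m.
Layer 2: sin θ = 1.284·sin 8.6°/0.512 = 0.3750, θ = 22.02°; offset = 5.9·tan 22.02° = 2.387 m.
Layer 3: sin θ = 2.583·sin 8.6°/0.512 = 0.7544, θ = 48.97°; offset = 8.4·tan 48.97° = 9.654 m.
Σ offsets = 13.144 m.

13.1 m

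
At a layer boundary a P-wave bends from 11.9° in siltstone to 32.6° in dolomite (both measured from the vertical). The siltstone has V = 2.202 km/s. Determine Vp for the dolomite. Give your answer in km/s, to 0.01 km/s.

sin 11.9° = 0.2062; sin 32.6° = 0.5388.
V₂ = V₁·(sin θ₂/sin θ₁) = 2.202·(0.5388/0.2062) = 5.75 km/s.

5.75 km/s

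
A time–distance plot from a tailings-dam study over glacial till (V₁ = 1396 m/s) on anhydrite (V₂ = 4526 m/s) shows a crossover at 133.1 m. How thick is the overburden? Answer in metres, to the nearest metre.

48 m

h = (x_cross/2)·√((V₂−V₁)/(V₂+V₁)).
(V₂−V₁)/(V₂+V₁) = (4526−1396)/(4526+1396) = 0.5285; √ = 0.7270.
h = (133.1/2)·0.7270 = 48.38 m.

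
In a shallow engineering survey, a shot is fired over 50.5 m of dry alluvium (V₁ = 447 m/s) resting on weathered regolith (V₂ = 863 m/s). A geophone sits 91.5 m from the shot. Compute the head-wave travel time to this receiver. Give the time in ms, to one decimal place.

299.3 ms

θ_c = arcsin(V₁/V₂) = arcsin(447/863) = 31.20°, cos θ_c = 0.8554.
Intercept time tᵢ = 2h cos θ_c / V₁ = 2·50.5·0.8554/447 = 0.19328 s.
t = x/V₂ + tᵢ = 91.5/863 + 0.19328 = 0.29930 s.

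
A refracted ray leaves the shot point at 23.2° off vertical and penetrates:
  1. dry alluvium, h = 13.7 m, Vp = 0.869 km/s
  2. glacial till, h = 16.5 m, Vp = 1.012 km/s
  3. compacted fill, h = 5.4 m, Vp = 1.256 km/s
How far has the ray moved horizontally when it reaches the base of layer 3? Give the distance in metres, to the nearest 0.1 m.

18.1 m

p = sin θ₁/V₁ = sin 23.2°/0.869 = 4.5333e-01 s/km is conserved through the stack.
Layer 1: θ = 23.20°; offset = 13.7·tan 23.20° = 5.872 m.
Layer 2: sin θ = p·1.012 = 0.4588 → θ = 27.31°; offset = 16.5·tan 27.31° = 8.519 m.
Layer 3: sin θ = p·1.256 = 0.5694 → θ = 34.71°; offset = 5.4·tan 34.71° = 3.740 m.
Σ offsets = 18.131 m.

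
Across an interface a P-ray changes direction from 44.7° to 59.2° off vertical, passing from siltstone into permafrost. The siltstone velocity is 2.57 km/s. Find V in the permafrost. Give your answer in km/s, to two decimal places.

3.14 km/s

Snell's law: sin 44.7°/V₁ = sin 59.2°/V₂.
V₂ = V₁·sin 59.2°/sin 44.7° = 2.57 × 1.2212 = 3.14 km/s.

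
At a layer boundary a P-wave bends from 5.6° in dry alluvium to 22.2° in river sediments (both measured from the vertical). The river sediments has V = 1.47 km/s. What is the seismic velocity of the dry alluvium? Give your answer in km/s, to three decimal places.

Snell's law: sin 5.6°/V₁ = sin 22.2°/V₂.
V₁ = V₂·sin 5.6°/sin 22.2° = 1.47 × 0.2583 = 0.380 km/s.

0.380 km/s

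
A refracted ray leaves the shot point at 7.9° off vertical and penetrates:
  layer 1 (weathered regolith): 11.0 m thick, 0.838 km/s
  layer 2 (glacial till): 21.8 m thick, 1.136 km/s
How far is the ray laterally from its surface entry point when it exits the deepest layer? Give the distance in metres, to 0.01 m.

5.66 m

p = sin θ₁/V₁ = sin 7.9°/0.838 = 1.6401e-01 s/km is conserved through the stack.
Layer 1: θ = 7.90°; offset = 11.0·tan 7.90° = 1.5264 m.
Layer 2: sin θ = p·1.136 = 0.1863 → θ = 10.74°; offset = 21.8·tan 10.74° = 4.1342 m.
Total horizontal offset = 5.6606 m.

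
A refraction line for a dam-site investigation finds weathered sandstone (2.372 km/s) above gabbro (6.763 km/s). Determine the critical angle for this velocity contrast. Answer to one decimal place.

At critical incidence the refracted ray runs along the interface (θ₂ = 90°), so sin θ_c = V₁/V₂.
θ_c = arcsin(2.372/6.763) = arcsin 0.3507 = 20.53°.

20.5°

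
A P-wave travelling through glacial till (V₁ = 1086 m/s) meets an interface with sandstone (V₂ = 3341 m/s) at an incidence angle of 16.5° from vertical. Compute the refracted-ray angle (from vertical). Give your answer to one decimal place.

Snell's law: sin θ₂ = (V₂/V₁)·sin θ₁ = (3341/1086)·sin 16.5° = 0.8738.
θ₂ = sin⁻¹(0.8738) = 60.90° (from vertical).

60.9°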